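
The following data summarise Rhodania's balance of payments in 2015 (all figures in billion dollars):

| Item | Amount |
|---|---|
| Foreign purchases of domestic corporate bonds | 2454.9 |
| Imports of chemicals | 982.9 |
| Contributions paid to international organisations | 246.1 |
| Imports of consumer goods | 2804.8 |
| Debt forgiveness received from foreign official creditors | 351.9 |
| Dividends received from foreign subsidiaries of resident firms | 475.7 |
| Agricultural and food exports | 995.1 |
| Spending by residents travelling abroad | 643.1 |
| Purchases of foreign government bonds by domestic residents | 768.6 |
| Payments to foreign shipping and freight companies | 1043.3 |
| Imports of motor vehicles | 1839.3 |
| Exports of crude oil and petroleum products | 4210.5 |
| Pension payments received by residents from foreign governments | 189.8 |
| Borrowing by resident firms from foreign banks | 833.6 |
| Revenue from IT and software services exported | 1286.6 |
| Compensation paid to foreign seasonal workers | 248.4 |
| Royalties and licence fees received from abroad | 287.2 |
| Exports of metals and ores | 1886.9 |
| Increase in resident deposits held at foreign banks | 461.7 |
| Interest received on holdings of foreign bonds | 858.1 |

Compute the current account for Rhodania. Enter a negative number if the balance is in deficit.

2382.0

Goods: -2804.8 - 1839.3 + 4210.5 + 995.1 + 1886.9 - 982.9 = 1465.5
Services: -643.1 + 287.2 - 1043.3 + 1286.6 = -112.6
Primary income: 475.7 + 858.1 - 248.4 = 1085.4
Secondary income: -246.1 + 189.8 = -56.3
Current account = 1465.5 + (-112.6) + 1085.4 + (-56.3) = 2382.0
(Excluded from the current account — financial account: foreign purchases of domestic corporate bonds 2454.9, purchases of foreign government bonds by domestic residents 768.6, borrowing by resident firms from foreign banks 833.6, increase in resident deposits held at foreign banks 461.7; capital account: debt forgiveness received from foreign official creditors 351.9.)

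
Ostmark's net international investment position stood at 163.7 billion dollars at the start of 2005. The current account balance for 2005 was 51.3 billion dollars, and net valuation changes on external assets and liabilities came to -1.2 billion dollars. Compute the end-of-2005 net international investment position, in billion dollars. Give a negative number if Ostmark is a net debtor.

213.8

Change in NIIP = current account + net valuation change = 51.3 + (-1.2) = 50.1
End-of-year NIIP = 163.7 + 50.1 = 213.8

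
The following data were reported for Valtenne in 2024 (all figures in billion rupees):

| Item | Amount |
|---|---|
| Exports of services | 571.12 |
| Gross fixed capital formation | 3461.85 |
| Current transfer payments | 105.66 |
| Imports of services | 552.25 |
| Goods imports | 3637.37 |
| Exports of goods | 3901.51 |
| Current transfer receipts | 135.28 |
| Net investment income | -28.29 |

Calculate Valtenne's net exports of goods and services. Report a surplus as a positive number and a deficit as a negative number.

283.01

Goods balance = 3901.51 - 3637.37 = 264.14
Services balance = 571.12 - 552.25 = 18.87
Trade balance (goods + services) = 264.14 + 18.87 = 283.01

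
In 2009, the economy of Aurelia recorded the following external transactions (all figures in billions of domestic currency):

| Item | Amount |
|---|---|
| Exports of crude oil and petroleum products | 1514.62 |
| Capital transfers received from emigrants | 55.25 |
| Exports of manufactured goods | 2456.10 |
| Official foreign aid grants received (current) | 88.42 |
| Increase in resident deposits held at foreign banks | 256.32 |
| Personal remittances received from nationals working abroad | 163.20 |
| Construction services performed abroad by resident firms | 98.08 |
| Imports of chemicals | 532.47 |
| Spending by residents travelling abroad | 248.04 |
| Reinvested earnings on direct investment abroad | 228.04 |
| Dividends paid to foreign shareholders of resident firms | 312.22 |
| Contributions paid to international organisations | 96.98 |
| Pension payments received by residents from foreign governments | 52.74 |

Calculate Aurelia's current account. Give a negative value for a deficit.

3411.49

Goods: -532.47 + 2456.10 + 1514.62 = 3438.25
Services: -248.04 + 98.08 = -149.96
Primary income: -312.22 + 228.04 = -84.18
Secondary income: -96.98 + 88.42 + 163.20 + 52.74 = 207.38
Current account = 3438.25 + (-149.96) + (-84.18) + 207.38 = 3411.49
(Excluded from the current account — capital account: capital transfers received from emigrants 55.25; financial account: increase in resident deposits held at foreign banks 256.32.)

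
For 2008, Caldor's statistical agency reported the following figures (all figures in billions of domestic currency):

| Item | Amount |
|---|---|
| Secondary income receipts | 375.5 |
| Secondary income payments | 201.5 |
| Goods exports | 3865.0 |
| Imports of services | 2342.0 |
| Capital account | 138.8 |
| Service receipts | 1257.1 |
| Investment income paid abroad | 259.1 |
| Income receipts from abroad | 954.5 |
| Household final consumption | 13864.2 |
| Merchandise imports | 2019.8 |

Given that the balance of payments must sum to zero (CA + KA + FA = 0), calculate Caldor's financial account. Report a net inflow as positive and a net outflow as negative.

Goods balance = 3865.0 - 2019.8 = 1845.2
Services balance = 1257.1 - 2342.0 = -1084.9
Trade balance (goods + services) = 1845.2 + (-1084.9) = 760.3
Net primary income = 954.5 - 259.1 = 695.4
Net secondary income = 375.5 - 201.5 = 174.0
Current account = 760.3 + 695.4 + 174.0 = 1629.7
Financial account = -(1629.7 + 138.8) = -1768.5

-1768.5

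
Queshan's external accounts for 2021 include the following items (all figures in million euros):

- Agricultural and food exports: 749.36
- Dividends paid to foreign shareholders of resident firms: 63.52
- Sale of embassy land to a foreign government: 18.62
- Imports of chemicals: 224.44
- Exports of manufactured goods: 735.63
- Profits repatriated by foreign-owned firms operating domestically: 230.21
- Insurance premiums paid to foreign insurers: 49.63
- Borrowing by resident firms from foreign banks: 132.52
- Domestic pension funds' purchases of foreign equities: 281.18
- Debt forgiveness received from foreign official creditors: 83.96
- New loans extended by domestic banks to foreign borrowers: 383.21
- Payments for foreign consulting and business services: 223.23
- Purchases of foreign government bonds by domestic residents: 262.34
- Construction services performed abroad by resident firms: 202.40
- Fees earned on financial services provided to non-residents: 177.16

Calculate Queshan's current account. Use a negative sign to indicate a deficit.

Goods: 735.63 - 224.44 + 749.36 = 1260.55
Services: -49.63 - 223.23 + 177.16 + 202.40 = 106.70
Primary income: -63.52 - 230.21 = -293.73
Current account = 1260.55 + 106.70 + (-293.73) = 1073.52
(Excluded from the current account — capital account: sale of embassy land to a foreign government 18.62, debt forgiveness received from foreign official creditors 83.96; financial account: borrowing by resident firms from foreign banks 132.52, domestic pension funds' purchases of foreign equities 281.18, new loans extended by domestic banks to foreign borrowers 383.21, purchases of foreign government bonds by domestic residents 262.34.)

1073.52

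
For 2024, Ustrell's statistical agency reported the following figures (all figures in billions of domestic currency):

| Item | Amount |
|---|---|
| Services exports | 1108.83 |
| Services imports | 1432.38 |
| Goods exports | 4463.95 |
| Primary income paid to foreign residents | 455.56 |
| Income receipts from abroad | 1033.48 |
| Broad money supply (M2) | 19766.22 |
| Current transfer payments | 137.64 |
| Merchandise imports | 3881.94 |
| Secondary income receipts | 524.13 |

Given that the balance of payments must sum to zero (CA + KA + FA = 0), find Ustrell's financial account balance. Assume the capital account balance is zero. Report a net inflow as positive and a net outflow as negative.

Goods balance = 4463.95 - 3881.94 = 582.01
Services balance = 1108.83 - 1432.38 = -323.55
Trade balance (goods + services) = 582.01 + (-323.55) = 258.46
Net primary income = 1033.48 - 455.56 = 577.92
Net secondary income = 524.13 - 137.64 = 386.49
Current account = 258.46 + 577.92 + 386.49 = 1222.87
Financial account = -(1222.87) = -1222.87

-1222.87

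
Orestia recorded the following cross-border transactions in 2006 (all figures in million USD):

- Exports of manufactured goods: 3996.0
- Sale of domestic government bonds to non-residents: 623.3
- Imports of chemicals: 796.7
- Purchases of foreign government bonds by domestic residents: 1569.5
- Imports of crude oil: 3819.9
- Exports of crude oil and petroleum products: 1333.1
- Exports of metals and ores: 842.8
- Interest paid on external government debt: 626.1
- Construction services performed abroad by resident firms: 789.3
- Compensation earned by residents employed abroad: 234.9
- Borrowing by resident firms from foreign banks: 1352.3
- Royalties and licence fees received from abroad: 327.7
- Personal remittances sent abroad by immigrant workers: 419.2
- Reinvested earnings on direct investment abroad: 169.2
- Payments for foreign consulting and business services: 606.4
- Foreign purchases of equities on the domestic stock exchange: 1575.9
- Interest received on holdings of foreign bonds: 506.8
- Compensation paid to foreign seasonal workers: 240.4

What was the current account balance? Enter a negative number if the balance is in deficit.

Goods: 1333.1 + 842.8 - 3819.9 - 796.7 + 3996.0 = 1555.3
Services: 327.7 - 606.4 + 789.3 = 510.6
Primary income: 506.8 + 169.2 - 626.1 + 234.9 - 240.4 = 44.4
Secondary income: -419.2
Current account = 1555.3 + 510.6 + 44.4 + (-419.2) = 1691.1
(Excluded from the current account — financial account: sale of domestic government bonds to non-residents 623.3, purchases of foreign government bonds by domestic residents 1569.5, borrowing by resident firms from foreign banks 1352.3, foreign purchases of equities on the domestic stock exchange 1575.9.)

1691.1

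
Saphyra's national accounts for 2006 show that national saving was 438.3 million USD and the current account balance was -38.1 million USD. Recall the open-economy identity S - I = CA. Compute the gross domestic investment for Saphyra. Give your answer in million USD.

476.4

I = S - CA = 438.3 - (-38.1) = 476.4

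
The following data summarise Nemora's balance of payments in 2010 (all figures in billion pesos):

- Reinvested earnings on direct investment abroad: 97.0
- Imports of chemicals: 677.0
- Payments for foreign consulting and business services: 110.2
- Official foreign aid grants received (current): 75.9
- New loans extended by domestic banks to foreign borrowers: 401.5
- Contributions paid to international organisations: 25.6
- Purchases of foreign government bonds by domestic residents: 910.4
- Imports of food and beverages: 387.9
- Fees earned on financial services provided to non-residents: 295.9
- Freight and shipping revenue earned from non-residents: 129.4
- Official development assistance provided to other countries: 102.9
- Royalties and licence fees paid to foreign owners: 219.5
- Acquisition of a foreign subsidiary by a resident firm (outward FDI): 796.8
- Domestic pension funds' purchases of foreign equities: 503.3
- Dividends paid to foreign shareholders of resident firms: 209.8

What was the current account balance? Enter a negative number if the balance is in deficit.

-1134.7

Goods: -387.9 - 677.0 = -1064.9
Services: -219.5 + 129.4 - 110.2 + 295.9 = 95.6
Primary income: 97.0 - 209.8 = -112.8
Secondary income: -102.9 - 25.6 + 75.9 = -52.6
Current account = (-1064.9) + 95.6 + (-112.8) + (-52.6) = -1134.7
(Excluded from the current account — financial account: new loans extended by domestic banks to foreign borrowers 401.5, purchases of foreign government bonds by domestic residents 910.4, acquisition of a foreign subsidiary by a resident firm (outward FDI) 796.8, domestic pension funds' purchases of foreign equities 503.3.)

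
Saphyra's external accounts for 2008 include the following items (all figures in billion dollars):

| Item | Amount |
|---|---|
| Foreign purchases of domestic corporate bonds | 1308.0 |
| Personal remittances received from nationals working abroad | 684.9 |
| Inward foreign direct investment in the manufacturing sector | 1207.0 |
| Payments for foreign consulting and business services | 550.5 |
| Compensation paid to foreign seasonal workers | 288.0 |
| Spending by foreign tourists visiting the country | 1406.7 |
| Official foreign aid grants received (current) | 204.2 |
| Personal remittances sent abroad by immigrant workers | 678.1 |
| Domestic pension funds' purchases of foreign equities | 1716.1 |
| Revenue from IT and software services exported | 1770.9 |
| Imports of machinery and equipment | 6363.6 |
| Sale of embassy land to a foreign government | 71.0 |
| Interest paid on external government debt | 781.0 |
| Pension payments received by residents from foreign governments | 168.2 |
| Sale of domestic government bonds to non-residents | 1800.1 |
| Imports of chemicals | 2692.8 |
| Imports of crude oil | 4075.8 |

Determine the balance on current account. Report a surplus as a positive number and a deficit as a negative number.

Goods: -4075.8 - 2692.8 - 6363.6 = -13132.2
Services: 1770.9 - 550.5 + 1406.7 = 2627.1
Primary income: -288.0 - 781.0 = -1069.0
Secondary income: -678.1 + 684.9 + 168.2 + 204.2 = 379.2
Current account = (-13132.2) + 2627.1 + (-1069.0) + 379.2 = -11194.9
(Excluded from the current account — financial account: foreign purchases of domestic corporate bonds 1308.0, inward foreign direct investment in the manufacturing sector 1207.0, domestic pension funds' purchases of foreign equities 1716.1, sale of domestic government bonds to non-residents 1800.1; capital account: sale of embassy land to a foreign government 71.0.)

-11194.9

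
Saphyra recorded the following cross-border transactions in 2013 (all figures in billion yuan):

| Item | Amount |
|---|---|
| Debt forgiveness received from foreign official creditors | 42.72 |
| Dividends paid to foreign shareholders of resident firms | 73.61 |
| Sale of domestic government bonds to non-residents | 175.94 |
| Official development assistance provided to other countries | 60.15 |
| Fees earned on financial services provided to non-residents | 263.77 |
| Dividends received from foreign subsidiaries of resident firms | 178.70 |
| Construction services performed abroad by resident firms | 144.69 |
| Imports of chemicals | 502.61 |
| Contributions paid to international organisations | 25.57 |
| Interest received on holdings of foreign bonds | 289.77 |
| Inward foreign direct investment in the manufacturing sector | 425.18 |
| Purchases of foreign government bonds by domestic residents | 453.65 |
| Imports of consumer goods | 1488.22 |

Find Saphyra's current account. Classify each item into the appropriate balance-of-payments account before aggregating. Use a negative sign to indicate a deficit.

-1273.23

Goods: -1488.22 - 502.61 = -1990.83
Services: 144.69 + 263.77 = 408.46
Primary income: 289.77 + 178.70 - 73.61 = 394.86
Secondary income: -60.15 - 25.57 = -85.72
Current account = (-1990.83) + 408.46 + 394.86 + (-85.72) = -1273.23
(Excluded from the current account — capital account: debt forgiveness received from foreign official creditors 42.72; financial account: sale of domestic government bonds to non-residents 175.94, inward foreign direct investment in the manufacturing sector 425.18, purchases of foreign government bonds by domestic residents 453.65.)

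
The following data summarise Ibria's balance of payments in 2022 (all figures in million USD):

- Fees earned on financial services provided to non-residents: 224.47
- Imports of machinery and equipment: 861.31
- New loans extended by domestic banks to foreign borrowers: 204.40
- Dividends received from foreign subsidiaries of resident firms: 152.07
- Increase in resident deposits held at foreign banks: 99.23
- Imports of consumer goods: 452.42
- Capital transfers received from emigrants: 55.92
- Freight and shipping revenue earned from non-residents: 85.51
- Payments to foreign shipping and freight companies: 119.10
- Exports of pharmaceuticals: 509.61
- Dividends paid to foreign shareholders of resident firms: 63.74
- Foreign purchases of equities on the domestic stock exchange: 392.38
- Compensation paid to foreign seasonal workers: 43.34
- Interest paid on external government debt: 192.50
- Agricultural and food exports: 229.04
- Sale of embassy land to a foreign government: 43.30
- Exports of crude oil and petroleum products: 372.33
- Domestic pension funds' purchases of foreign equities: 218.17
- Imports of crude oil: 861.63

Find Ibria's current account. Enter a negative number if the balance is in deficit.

Goods: 229.04 - 452.42 + 509.61 + 372.33 - 861.31 - 861.63 = -1064.38
Services: 224.47 - 119.10 + 85.51 = 190.88
Primary income: -192.50 - 63.74 + 152.07 - 43.34 = -147.51
Current account = (-1064.38) + 190.88 + (-147.51) = -1021.01
(Excluded from the current account — financial account: new loans extended by domestic banks to foreign borrowers 204.40, increase in resident deposits held at foreign banks 99.23, foreign purchases of equities on the domestic stock exchange 392.38, domestic pension funds' purchases of foreign equities 218.17; capital account: capital transfers received from emigrants 55.92, sale of embassy land to a foreign government 43.30.)

-1021.01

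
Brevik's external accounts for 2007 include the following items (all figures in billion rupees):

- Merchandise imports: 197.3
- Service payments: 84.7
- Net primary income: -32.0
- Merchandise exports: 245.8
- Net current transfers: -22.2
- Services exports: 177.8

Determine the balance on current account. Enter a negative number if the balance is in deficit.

87.4

Goods balance = 245.8 - 197.3 = 48.5
Services balance = 177.8 - 84.7 = 93.1
Trade balance (goods + services) = 48.5 + 93.1 = 141.6
Net primary income = -32.0
Net secondary income = -22.2
Current account = 141.6 + (-32.0) + (-22.2) = 87.4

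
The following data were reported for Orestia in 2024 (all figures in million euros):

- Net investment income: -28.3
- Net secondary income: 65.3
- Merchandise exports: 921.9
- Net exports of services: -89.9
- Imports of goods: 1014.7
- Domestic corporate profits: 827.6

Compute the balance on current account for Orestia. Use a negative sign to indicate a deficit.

-145.7

Goods balance = 921.9 - 1014.7 = -92.8
Services balance = -89.9
Trade balance (goods + services) = -92.8 + (-89.9) = -182.7
Net primary income = -28.3
Net secondary income = 65.3
Current account = -182.7 + (-28.3) + 65.3 = -145.7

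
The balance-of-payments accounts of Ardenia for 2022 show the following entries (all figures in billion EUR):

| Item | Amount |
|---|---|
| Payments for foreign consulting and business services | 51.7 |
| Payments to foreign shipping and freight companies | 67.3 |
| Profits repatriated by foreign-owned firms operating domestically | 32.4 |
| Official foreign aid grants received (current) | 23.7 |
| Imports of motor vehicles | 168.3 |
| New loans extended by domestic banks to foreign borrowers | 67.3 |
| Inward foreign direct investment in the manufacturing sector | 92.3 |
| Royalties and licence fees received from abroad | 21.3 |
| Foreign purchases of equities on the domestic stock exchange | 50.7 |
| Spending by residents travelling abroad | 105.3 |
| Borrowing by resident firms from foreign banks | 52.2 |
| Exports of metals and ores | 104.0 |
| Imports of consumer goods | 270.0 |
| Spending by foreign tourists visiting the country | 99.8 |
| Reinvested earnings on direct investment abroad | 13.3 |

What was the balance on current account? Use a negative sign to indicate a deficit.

Goods: -270.0 + 104.0 - 168.3 = -334.3
Services: -51.7 - 105.3 + 21.3 - 67.3 + 99.8 = -103.2
Primary income: 13.3 - 32.4 = -19.1
Secondary income: 23.7
Current account = (-334.3) + (-103.2) + (-19.1) + 23.7 = -432.9
(Excluded from the current account — financial account: new loans extended by domestic banks to foreign borrowers 67.3, inward foreign direct investment in the manufacturing sector 92.3, foreign purchases of equities on the domestic stock exchange 50.7, borrowing by resident firms from foreign banks 52.2.)

-432.9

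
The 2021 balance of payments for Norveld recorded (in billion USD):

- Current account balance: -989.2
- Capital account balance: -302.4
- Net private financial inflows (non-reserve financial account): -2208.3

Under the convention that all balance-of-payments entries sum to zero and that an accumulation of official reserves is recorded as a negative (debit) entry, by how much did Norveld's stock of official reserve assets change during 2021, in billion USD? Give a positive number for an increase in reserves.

Official reserve transactions balance = -((-989.2) + (-302.4) + (-2208.3)) = 3499.9
An accumulation of reserves is recorded as a debit (negative entry), so the change in the stock of reserves is the negative of that balance.
Change in official reserves = -(3499.9) = -3499.9

-3499.9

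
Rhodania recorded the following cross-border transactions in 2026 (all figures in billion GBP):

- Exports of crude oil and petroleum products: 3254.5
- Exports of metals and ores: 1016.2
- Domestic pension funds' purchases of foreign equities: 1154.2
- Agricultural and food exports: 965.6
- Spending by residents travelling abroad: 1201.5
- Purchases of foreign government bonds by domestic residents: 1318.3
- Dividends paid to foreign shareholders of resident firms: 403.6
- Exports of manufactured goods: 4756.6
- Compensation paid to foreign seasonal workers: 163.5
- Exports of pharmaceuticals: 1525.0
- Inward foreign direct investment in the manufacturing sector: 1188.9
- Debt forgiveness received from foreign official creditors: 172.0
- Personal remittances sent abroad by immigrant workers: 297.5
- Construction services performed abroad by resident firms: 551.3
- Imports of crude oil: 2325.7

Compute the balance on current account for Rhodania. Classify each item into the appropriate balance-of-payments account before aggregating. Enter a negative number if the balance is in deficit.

Goods: 965.6 + 1525.0 - 2325.7 + 4756.6 + 1016.2 + 3254.5 = 9192.2
Services: -1201.5 + 551.3 = -650.2
Primary income: -163.5 - 403.6 = -567.1
Secondary income: -297.5
Current account = 9192.2 + (-650.2) + (-567.1) + (-297.5) = 7677.4
(Excluded from the current account — financial account: domestic pension funds' purchases of foreign equities 1154.2, purchases of foreign government bonds by domestic residents 1318.3, inward foreign direct investment in the manufacturing sector 1188.9; capital account: debt forgiveness received from foreign official creditors 172.0.)

7677.4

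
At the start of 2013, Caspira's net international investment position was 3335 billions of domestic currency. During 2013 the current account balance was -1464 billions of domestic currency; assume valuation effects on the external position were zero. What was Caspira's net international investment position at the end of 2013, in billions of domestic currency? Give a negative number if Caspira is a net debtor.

1871

With no valuation effects, change in NIIP = current account = -1464
End-of-year NIIP = 3335 + (-1464) = 1871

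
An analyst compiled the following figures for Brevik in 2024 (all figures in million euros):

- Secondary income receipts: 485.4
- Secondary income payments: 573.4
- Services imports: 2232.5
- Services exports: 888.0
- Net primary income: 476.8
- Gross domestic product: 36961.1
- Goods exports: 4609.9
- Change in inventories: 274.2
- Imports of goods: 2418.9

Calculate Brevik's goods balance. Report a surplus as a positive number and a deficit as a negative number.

Goods balance = 4609.9 - 2418.9 = 2191.0

2191.0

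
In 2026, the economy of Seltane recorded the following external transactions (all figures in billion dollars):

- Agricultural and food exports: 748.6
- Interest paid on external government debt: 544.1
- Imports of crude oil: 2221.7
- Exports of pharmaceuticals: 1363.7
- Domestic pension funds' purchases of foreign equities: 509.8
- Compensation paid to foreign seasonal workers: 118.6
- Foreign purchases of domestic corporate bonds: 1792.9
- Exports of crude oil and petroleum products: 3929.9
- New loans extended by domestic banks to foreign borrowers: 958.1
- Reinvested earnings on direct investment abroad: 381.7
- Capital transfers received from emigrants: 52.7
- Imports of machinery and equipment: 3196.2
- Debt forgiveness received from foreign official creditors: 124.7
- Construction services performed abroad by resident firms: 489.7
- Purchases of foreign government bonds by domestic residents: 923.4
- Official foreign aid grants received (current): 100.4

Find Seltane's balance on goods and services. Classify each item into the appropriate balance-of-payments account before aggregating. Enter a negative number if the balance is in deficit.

1114.0

Goods: -3196.2 - 2221.7 + 3929.9 + 1363.7 + 748.6 = 624.3
Services: 489.7
Trade balance = 624.3 + 489.7 = 1114.0
(Excluded from the trade balance — primary income: interest paid on external government debt 544.1, compensation paid to foreign seasonal workers 118.6, reinvested earnings on direct investment abroad 381.7; financial account: domestic pension funds' purchases of foreign equities 509.8, foreign purchases of domestic corporate bonds 1792.9, new loans extended by domestic banks to foreign borrowers 958.1, purchases of foreign government bonds by domestic residents 923.4; capital account: capital transfers received from emigrants 52.7, debt forgiveness received from foreign official creditors 124.7; secondary income: official foreign aid grants received (current) 100.4.)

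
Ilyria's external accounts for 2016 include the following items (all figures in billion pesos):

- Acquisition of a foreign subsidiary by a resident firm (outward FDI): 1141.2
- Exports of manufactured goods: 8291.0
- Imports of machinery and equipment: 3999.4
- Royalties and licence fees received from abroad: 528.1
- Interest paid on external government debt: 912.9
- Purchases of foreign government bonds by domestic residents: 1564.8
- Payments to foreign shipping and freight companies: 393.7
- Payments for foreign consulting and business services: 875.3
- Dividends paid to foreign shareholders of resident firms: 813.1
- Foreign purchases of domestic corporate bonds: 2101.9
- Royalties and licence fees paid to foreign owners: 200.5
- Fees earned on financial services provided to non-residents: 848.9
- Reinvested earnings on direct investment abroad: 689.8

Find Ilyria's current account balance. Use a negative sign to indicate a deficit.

3162.9

Goods: -3999.4 + 8291.0 = 4291.6
Services: 528.1 - 393.7 + 848.9 - 875.3 - 200.5 = -92.5
Primary income: 689.8 - 912.9 - 813.1 = -1036.2
Current account = 4291.6 + (-92.5) + (-1036.2) = 3162.9
(Excluded from the current account — financial account: acquisition of a foreign subsidiary by a resident firm (outward FDI) 1141.2, purchases of foreign government bonds by domestic residents 1564.8, foreign purchases of domestic corporate bonds 2101.9.)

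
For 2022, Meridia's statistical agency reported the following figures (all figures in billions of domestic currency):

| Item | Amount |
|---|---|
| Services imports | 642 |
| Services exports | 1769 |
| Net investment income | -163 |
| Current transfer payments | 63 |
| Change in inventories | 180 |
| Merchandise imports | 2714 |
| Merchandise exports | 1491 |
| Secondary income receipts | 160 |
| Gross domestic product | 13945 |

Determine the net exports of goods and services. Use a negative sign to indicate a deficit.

-96

Goods balance = 1491 - 2714 = -1223
Services balance = 1769 - 642 = 1127
Trade balance (goods + services) = -1223 + 1127 = -96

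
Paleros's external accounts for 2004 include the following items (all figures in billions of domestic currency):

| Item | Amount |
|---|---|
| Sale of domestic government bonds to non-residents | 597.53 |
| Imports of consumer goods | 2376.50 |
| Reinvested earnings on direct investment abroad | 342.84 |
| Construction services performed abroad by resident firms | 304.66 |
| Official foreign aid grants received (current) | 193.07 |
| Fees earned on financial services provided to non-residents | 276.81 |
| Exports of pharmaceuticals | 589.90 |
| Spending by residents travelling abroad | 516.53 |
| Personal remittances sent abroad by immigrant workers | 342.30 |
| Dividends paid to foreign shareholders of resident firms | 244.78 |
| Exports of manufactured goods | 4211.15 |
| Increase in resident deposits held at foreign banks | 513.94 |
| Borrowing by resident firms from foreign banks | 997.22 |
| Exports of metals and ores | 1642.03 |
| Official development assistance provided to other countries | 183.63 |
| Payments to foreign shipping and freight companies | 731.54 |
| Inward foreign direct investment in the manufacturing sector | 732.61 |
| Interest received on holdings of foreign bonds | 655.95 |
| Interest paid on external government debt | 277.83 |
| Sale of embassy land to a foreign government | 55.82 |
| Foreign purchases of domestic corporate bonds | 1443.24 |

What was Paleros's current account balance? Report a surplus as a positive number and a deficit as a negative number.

Goods: -2376.50 + 1642.03 + 589.90 + 4211.15 = 4066.58
Services: -731.54 + 304.66 - 516.53 + 276.81 = -666.60
Primary income: -277.83 - 244.78 + 655.95 + 342.84 = 476.18
Secondary income: -183.63 - 342.30 + 193.07 = -332.86
Current account = 4066.58 + (-666.60) + 476.18 + (-332.86) = 3543.30
(Excluded from the current account — financial account: sale of domestic government bonds to non-residents 597.53, increase in resident deposits held at foreign banks 513.94, borrowing by resident firms from foreign banks 997.22, inward foreign direct investment in the manufacturing sector 732.61, foreign purchases of domestic corporate bonds 1443.24; capital account: sale of embassy land to a foreign government 55.82.)

3543.30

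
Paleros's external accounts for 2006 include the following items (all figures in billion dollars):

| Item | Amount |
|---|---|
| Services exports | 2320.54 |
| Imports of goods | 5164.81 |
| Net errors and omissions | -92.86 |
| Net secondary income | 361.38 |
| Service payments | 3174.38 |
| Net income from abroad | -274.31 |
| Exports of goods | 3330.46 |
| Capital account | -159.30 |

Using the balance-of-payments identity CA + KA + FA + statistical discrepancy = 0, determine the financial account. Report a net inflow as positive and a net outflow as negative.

2853.28

Goods balance = 3330.46 - 5164.81 = -1834.35
Services balance = 2320.54 - 3174.38 = -853.84
Trade balance (goods + services) = -1834.35 + (-853.84) = -2688.19
Net primary income = -274.31
Net secondary income = 361.38
Current account = -2688.19 + (-274.31) + 361.38 = -2601.12
Financial account = -(-2601.12 + (-159.30) + (-92.86)) = 2853.28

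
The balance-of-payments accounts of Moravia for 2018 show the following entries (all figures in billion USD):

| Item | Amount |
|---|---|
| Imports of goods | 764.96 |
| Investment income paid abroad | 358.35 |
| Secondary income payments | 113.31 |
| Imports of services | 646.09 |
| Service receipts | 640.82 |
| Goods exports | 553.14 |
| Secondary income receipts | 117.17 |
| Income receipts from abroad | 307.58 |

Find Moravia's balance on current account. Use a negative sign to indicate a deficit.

-264.00

Goods balance = 553.14 - 764.96 = -211.82
Services balance = 640.82 - 646.09 = -5.27
Trade balance (goods + services) = -211.82 + (-5.27) = -217.09
Net primary income = 307.58 - 358.35 = -50.77
Net secondary income = 117.17 - 113.31 = 3.86
Current account = -217.09 + (-50.77) + 3.86 = -264.00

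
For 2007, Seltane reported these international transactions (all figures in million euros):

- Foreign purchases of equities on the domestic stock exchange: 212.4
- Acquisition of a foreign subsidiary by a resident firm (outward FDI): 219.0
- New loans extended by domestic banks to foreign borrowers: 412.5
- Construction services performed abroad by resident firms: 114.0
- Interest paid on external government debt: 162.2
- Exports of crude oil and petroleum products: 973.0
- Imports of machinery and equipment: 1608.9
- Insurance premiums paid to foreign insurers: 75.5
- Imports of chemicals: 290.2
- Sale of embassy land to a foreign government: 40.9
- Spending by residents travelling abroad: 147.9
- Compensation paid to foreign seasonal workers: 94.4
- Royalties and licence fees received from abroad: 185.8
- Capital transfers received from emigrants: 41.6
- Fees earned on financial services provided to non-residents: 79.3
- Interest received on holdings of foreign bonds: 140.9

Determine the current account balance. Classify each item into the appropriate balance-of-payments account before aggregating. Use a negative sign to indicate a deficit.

Goods: -290.2 - 1608.9 + 973.0 = -926.1
Services: 185.8 - 75.5 + 114.0 + 79.3 - 147.9 = 155.7
Primary income: -94.4 + 140.9 - 162.2 = -115.7
Current account = (-926.1) + 155.7 + (-115.7) = -886.1
(Excluded from the current account — financial account: foreign purchases of equities on the domestic stock exchange 212.4, acquisition of a foreign subsidiary by a resident firm (outward FDI) 219.0, new loans extended by domestic banks to foreign borrowers 412.5; capital account: sale of embassy land to a foreign government 40.9, capital transfers received from emigrants 41.6.)

-886.1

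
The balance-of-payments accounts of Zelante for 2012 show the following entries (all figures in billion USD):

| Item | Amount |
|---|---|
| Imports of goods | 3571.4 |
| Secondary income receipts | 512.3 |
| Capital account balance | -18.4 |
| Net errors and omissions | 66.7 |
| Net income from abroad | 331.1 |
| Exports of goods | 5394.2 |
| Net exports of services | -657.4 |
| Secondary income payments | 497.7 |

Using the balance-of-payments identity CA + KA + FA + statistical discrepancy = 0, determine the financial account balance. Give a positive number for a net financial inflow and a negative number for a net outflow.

-1559.4

Goods balance = 5394.2 - 3571.4 = 1822.8
Services balance = -657.4
Trade balance (goods + services) = 1822.8 + (-657.4) = 1165.4
Net primary income = 331.1
Net secondary income = 512.3 - 497.7 = 14.6
Current account = 1165.4 + 331.1 + 14.6 = 1511.1
Financial account = -(1511.1 + (-18.4) + 66.7) = -1559.4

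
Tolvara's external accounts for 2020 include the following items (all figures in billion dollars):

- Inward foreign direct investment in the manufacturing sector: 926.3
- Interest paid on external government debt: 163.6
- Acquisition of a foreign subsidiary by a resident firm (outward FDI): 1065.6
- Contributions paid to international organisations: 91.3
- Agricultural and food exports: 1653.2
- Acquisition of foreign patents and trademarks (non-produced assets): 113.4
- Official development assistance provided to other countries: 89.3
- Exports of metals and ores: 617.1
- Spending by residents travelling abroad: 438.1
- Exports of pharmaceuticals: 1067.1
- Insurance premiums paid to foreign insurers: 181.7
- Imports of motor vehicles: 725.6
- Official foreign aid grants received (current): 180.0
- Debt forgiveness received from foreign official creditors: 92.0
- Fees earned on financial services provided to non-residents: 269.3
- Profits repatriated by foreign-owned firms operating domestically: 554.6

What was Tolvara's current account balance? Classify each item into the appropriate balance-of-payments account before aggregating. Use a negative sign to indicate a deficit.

Goods: -725.6 + 617.1 + 1067.1 + 1653.2 = 2611.8
Services: -181.7 + 269.3 - 438.1 = -350.5
Primary income: -554.6 - 163.6 = -718.2
Secondary income: -89.3 - 91.3 + 180.0 = -0.6
Current account = 2611.8 + (-350.5) + (-718.2) + (-0.6) = 1542.5
(Excluded from the current account — financial account: inward foreign direct investment in the manufacturing sector 926.3, acquisition of a foreign subsidiary by a resident firm (outward FDI) 1065.6; capital account: acquisition of foreign patents and trademarks (non-produced assets) 113.4, debt forgiveness received from foreign official creditors 92.0.)

1542.5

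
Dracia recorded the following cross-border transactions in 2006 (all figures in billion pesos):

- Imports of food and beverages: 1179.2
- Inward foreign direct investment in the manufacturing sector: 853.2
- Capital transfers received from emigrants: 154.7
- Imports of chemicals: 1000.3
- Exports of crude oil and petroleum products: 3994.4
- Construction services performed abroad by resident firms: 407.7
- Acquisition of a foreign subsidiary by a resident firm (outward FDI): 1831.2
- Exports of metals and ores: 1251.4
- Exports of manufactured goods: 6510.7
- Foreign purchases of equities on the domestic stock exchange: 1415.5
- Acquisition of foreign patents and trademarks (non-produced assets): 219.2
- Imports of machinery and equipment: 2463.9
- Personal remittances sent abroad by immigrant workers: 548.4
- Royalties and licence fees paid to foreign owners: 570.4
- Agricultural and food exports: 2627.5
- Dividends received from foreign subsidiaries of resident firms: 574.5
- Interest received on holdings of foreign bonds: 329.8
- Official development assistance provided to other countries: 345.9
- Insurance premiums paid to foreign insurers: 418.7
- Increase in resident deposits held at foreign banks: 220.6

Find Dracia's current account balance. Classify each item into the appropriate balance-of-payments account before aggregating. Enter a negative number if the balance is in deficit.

9169.2

Goods: 2627.5 + 3994.4 + 1251.4 - 1179.2 - 2463.9 + 6510.7 - 1000.3 = 9740.6
Services: 407.7 - 570.4 - 418.7 = -581.4
Primary income: 574.5 + 329.8 = 904.3
Secondary income: -548.4 - 345.9 = -894.3
Current account = 9740.6 + (-581.4) + 904.3 + (-894.3) = 9169.2
(Excluded from the current account — financial account: inward foreign direct investment in the manufacturing sector 853.2, acquisition of a foreign subsidiary by a resident firm (outward FDI) 1831.2, foreign purchases of equities on the domestic stock exchange 1415.5, increase in resident deposits held at foreign banks 220.6; capital account: capital transfers received from emigrants 154.7, acquisition of foreign patents and trademarks (non-produced assets) 219.2.)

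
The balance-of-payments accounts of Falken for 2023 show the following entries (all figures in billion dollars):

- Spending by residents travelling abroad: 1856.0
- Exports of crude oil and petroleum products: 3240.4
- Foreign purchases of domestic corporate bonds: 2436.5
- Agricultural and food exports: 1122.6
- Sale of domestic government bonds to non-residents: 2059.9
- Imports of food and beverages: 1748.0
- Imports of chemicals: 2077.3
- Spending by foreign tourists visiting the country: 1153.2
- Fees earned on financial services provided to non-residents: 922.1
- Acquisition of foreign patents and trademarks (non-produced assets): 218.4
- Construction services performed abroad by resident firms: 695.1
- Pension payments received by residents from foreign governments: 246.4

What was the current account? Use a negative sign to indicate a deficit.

Goods: 1122.6 + 3240.4 - 2077.3 - 1748.0 = 537.7
Services: 695.1 - 1856.0 + 1153.2 + 922.1 = 914.4
Secondary income: 246.4
Current account = 537.7 + 914.4 + 246.4 = 1698.5
(Excluded from the current account — financial account: foreign purchases of domestic corporate bonds 2436.5, sale of domestic government bonds to non-residents 2059.9; capital account: acquisition of foreign patents and trademarks (non-produced assets) 218.4.)

1698.5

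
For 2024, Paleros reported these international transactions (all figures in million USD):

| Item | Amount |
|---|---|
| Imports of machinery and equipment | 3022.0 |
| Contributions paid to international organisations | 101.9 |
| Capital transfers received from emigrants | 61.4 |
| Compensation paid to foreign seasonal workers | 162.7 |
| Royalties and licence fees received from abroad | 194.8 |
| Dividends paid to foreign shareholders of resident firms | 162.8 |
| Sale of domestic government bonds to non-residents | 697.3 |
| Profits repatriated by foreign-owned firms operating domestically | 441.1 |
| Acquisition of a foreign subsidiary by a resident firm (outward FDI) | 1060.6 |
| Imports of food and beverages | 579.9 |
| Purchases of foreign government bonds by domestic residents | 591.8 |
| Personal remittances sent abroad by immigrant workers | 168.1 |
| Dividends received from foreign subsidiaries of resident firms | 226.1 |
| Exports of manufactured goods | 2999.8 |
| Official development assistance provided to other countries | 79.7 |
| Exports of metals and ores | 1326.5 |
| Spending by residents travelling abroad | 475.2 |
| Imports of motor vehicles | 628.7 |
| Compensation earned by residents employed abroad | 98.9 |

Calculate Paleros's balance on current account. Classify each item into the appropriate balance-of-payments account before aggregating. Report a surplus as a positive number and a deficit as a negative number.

Goods: 1326.5 - 3022.0 - 579.9 - 628.7 + 2999.8 = 95.7
Services: -475.2 + 194.8 = -280.4
Primary income: -441.1 + 226.1 - 162.7 + 98.9 - 162.8 = -441.6
Secondary income: -79.7 - 168.1 - 101.9 = -349.7
Current account = 95.7 + (-280.4) + (-441.6) + (-349.7) = -976.0
(Excluded from the current account — capital account: capital transfers received from emigrants 61.4; financial account: sale of domestic government bonds to non-residents 697.3, acquisition of a foreign subsidiary by a resident firm (outward FDI) 1060.6, purchases of foreign government bonds by domestic residents 591.8.)

-976.0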